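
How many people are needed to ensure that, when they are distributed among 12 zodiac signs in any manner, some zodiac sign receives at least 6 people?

61

With 60 people one could put exactly 5 in each of the 12 zodiac signs, and no zodiac sign would reach 6.
One more person must land in a zodiac sign that already has 5, giving it 6.
So 12 × 5 + 1 = 61 people are required.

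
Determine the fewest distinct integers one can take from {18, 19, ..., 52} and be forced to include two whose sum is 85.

Two chosen integers sum to 85 exactly when both halves of some pair {x, 85−x} with 33 ≤ x ≤ 85−x ≤ 52 are chosen — 10 such pairs.
The remaining 15 elements (those with no distinct partner in range) can never complete a 85-sum, so the worst case takes all of them and one from each pair: 15 + 10 = 25.
The 26th integer has to be the second member of some pair, so 25 + 1 = 26.

26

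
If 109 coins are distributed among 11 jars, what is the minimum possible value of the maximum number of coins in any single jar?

By pigeonhole, the 11 jars are the holes and the 109 coins are the pigeons.
If every jar held at most 9 coins, the total would be at most 11 × 9 = 99, which is less than 109.
So some jar holds at least ⌈109/11⌉ = 10 coins.

10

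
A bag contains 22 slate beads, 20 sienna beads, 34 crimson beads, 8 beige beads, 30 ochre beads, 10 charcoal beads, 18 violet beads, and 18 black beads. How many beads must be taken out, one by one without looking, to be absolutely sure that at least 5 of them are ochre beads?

In the worst case for collecting ochre beads, every non-ochre bead comes out first.
There are 22 + 20 + 34 + 8 + 10 + 18 + 18 = 130 non-ochre beads altogether.
After those, each further bead must be ochre, so 130 + 5 = 135 draws guarantee 5 ochre beads.

135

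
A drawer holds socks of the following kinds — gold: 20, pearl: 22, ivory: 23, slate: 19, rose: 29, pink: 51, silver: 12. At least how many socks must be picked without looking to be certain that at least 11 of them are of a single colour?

71

An adversary could hand out at most 10 socks per colour: 10 + 10 + 10 + 10 + 10 + 10 + 10 = 70 socks and still no colour has 11.
Pigeonhole: one more sock lands in a colour already at 10, so 71 draws are enough and 70 are not.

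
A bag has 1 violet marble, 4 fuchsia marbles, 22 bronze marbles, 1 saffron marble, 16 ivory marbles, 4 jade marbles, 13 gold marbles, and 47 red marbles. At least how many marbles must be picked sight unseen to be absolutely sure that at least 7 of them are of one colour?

35

By pigeonhole, put each drawn marble into a box by colour. The largest draw with every box below 7 takes min(count, 6) from each colour; colours with fewer than 6 contribute all they have.
Σ min(cᵢ, 6) = 1 + 4 + 6 + 1 + 6 + 4 + 6 + 6 = 34.
Draw number 34 + 1 = 35 must push one box to 7.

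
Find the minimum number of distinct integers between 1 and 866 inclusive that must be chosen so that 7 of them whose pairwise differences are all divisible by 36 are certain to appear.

217

Integers whose pairwise differences are multiples of 36 are exactly those sharing a remainder mod 36. By pigeonhole, the 36 residue classes mod 36 are the pigeonholes.
With 216 integers one could put 6 in each residue class and have no class reach 7.
The 217th integer pushes some class to 7, so 36·6 + 1 = 217.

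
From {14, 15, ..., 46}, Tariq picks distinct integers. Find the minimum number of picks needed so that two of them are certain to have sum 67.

Group the elements by complementary pair {x, 67−x}: {21,46}, {22,45}, {23,44}, …, giving 13 two-element pairs and 7 integers whose partner 67−x falls outside [14,46].
Treating each of those 20 groups as a pigeonhole, one can pick one integer per group — 20 integers — with no two summing to 67.
The 21st integer lands in an occupied pair, forcing a sum of 67.

21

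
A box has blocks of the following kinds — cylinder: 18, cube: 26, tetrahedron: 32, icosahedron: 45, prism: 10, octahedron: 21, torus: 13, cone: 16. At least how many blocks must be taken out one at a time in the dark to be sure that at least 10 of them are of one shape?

73

Put each drawn block into a box by shape. The largest draw with every box below 10 takes min(count, 9) from each shape.
Σ min(cᵢ, 9) = 9 + 9 + 9 + 9 + 9 + 9 + 9 + 9 = 72.
Draw number 72 + 1 = 73 must push one box to 10.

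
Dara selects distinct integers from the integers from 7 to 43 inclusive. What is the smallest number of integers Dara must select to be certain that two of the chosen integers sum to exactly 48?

A set avoiding the sum 48 can contain at most one of each pair {x, 48−x}, plus the 3 elements whose complement lies outside the range or equal to its own complement.
The integers 24, …, 43 (20 of them) are such a set: any two sum to at least 24+25 = 49 > 48.
By pigeonhole, any 21st integer completes one of the 17 pairs, so 21 choices force a sum of 48.

21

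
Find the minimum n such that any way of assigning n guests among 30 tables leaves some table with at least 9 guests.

With 240 guests one could put exactly 8 in each of the 30 tables, and no table would reach 9.
Pigeonhole: one more guest must land in a table that already has 8, giving it 9.
So 30 × 8 + 1 = 241 guests are required.

241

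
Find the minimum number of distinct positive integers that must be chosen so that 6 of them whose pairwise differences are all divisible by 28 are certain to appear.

141

Integers whose pairwise differences are multiples of 28 are exactly those sharing a remainder mod 28. By the pigeonhole principle, the 28 residue classes mod 28 are the pigeonholes.
With 140 integers one could put 5 in each residue class and have no class reach 6.
The 141st integer pushes some class to 6, so 28·5 + 1 = 141.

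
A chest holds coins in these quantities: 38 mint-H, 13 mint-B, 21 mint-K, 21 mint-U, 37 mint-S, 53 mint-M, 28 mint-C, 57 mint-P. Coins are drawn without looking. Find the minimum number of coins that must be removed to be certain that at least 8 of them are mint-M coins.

In the worst case for collecting mint-M coins, every non-mint-M coin comes out first.
There are 38 + 13 + 21 + 21 + 37 + 28 + 57 = 215 non-mint-M coins altogether.
After those, each further coin must be mint-M, so 215 + 8 = 223 draws guarantee 8 mint-M coins.

223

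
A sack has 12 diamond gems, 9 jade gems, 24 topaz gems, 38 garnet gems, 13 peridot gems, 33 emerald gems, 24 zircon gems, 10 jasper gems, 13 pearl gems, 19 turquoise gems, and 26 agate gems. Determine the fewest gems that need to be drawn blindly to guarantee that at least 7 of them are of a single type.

By pigeonhole, the 11 types are the holes; the gems drawn are the pigeons.
To avoid 7 of any one type, the worst case takes at most 6 of each type.
That gives 6 + 6 + 6 + 6 + 6 + 6 + 6 + 6 + 6 + 6 + 6 = 66 gems with no type reaching 7.
The next gem forces some type to 7, so 66 + 1 = 67.

67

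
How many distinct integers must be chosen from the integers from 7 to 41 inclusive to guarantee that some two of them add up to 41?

22

Two chosen integers sum to 41 exactly when both halves of some pair {x, 41−x} with 7 ≤ x ≤ 41−x ≤ 34 are chosen — 14 such pairs.
The remaining 7 elements (those with no distinct partner in range) can never complete a 41-sum, so the worst case takes all of them and one from each pair: 7 + 14 = 21.
By pigeonhole, the 22nd integer has to be the second member of some pair, so 21 + 1 = 22.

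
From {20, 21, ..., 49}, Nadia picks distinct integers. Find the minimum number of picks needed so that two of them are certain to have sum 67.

17

Group the elements by complementary pair {x, 67−x}: {20,47}, {21,46}, {22,45}, …, giving 14 two-element pairs and 2 integers whose partner 67−x falls outside [20,49].
Treating each of those 16 groups as a pigeonhole, one can pick one integer per group — 16 integers — with no two summing to 67.
The 17th integer lands in an occupied pair, forcing a sum of 67.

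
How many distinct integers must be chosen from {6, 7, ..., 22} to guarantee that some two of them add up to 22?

13

Group the elements by complementary pair {x, 22−x}: {6,16}, {7,15}, {8,14}, …, giving 5 two-element pairs; the single value 11 (it cannot pair with itself since the integers are distinct); and 6 integers whose partner 22−x falls outside [6,22].
Treating each of those 12 groups as a pigeonhole, one can pick one integer per group — 12 integers — with no two summing to 22.
The 13th integer lands in an occupied pair, forcing a sum of 22.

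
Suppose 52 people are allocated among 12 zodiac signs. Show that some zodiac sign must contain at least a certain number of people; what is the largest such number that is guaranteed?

5

By the pigeonhole principle, the 12 zodiac signs are the holes and the 52 people are the pigeons.
If every zodiac sign held at most 4 people, the total would be at most 12 × 4 = 48, which is less than 52.
So some zodiac sign holds at least ⌈52/12⌉ = 5 people.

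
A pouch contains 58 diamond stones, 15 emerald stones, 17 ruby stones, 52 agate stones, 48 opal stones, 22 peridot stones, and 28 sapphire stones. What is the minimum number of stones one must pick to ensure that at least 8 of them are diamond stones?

In the worst case for collecting diamond stones, every non-diamond stone comes out first.
There are 15 + 17 + 52 + 48 + 22 + 28 = 182 non-diamond stones altogether.
After those, each further stone must be diamond, so 182 + 8 = 190 draws guarantee 8 diamond stones.

190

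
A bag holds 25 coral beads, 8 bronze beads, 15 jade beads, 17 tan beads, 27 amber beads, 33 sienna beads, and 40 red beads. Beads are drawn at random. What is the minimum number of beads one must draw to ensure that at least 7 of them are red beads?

132

In the worst case for collecting red beads, every non-red bead comes out first.
There are 25 + 8 + 15 + 17 + 27 + 33 = 125 non-red beads altogether.
After those, each further bead must be red, so 125 + 7 = 132 draws guarantee 7 red beads.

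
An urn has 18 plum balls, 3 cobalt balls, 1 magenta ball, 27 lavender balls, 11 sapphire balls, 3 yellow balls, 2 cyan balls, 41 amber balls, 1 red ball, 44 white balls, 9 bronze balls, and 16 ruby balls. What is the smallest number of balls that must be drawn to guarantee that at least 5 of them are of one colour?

Pigeonhole: put each drawn ball into a box by colour. The largest draw with every box below 5 takes min(count, 4) from each colour; colours with fewer than 4 contribute all they have.
Σ min(cᵢ, 4) = 4 + 3 + 1 + 4 + 4 + 3 + 2 + 4 + 1 + 4 + 4 + 4 = 38.
Draw number 38 + 1 = 39 must push one box to 5.

39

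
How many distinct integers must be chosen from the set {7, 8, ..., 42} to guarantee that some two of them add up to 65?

A set avoiding the sum 65 can contain at most one of each pair {x, 65−x}, plus the 16 elements whose complement lies outside the range.
The integers 7, …, 32 (26 of them) are such a set: any two sum to at least 7+8 = 15 and at most 31+32 = 63 < 65.
By pigeonhole, any 27th integer completes one of the 10 pairs, so 27 choices force a sum of 65.

27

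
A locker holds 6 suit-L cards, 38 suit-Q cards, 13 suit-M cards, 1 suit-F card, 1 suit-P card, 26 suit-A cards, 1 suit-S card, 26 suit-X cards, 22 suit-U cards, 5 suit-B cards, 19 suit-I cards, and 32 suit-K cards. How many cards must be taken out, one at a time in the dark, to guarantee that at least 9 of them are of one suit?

The 12 suits are the holes; the cards drawn are the pigeons.
To avoid 9 of any one suit, the worst case takes at most 8 of each suit, or every card of a suit that has fewer than 8.
That gives 6 + 8 + 8 + 1 + 1 + 8 + 1 + 8 + 8 + 5 + 8 + 8 = 70 cards with no suit reaching 9.
The next card forces some suit to 9, so 70 + 1 = 71.

71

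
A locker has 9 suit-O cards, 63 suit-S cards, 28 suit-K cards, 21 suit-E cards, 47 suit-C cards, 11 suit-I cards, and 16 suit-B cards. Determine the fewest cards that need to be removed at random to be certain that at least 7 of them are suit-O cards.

In the worst case for collecting suit-O cards, every non-suit-O card comes out first.
There are 63 + 28 + 21 + 47 + 11 + 16 = 186 non-suit-O cards altogether.
After those, each further card must be suit-O, so 186 + 7 = 193 draws guarantee 7 suit-O cards.

193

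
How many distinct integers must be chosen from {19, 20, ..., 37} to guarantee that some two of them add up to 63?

Group the elements by complementary pair {x, 63−x}: {26,37}, {27,36}, {28,35}, …, giving 6 two-element pairs and 7 integers whose partner 63−x falls outside [19,37].
Treating each of those 13 groups as a pigeonhole, one can pick one integer per group — 13 integers — with no two summing to 63.
The 14th integer lands in an occupied pair, forcing a sum of 63.

14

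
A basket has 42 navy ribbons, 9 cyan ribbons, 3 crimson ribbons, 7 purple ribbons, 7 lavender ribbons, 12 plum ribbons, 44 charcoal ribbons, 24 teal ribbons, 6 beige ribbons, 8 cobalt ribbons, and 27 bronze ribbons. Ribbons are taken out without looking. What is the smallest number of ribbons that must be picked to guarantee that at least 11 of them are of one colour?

91

Pigeonhole: put each drawn ribbon into a box by colour. The largest draw with every box below 11 takes min(count, 10) from each colour; colours with fewer than 10 contribute all they have.
Σ min(cᵢ, 10) = 10 + 9 + 3 + 7 + 7 + 10 + 10 + 10 + 6 + 8 + 10 = 90.
Draw number 90 + 1 = 91 must push one box to 11.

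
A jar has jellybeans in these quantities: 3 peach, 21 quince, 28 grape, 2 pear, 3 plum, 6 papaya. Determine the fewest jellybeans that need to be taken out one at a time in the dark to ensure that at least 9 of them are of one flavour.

An adversary could hand out at most 8 jellybeans per flavour (4 flavours run out sooner): 3 + 8 + 8 + 2 + 3 + 6 = 30 jellybeans and still no flavour has 9.
One more jellybean lands in a flavour already at 8, so 31 draws are enough and 30 are not.

31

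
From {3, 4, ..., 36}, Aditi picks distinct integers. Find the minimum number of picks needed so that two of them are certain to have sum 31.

A set avoiding the sum 31 can contain at most one of each pair {x, 31−x}, plus the 8 elements whose complement lies outside the range.
The integers 16, …, 36 (21 of them) are such a set: any two sum to at least 16+17 = 33 > 31.
By the pigeonhole principle, any 22nd integer completes one of the 13 pairs, so 22 choices force a sum of 31.

22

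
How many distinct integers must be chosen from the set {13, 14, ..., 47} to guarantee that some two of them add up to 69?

Two chosen integers sum to 69 exactly when both halves of some pair {x, 69−x} with 22 ≤ x ≤ 69−x ≤ 47 are chosen — 13 such pairs.
The remaining 9 elements (those with no distinct partner in range) can never complete a 69-sum, so the worst case takes all of them and one from each pair: 9 + 13 = 22.
By pigeonhole, the 23rd integer has to be the second member of some pair, so 22 + 1 = 23.

23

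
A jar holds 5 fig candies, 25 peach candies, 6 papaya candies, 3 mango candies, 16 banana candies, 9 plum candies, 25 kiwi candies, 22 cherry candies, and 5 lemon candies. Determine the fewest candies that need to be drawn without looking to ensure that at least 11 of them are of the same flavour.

Pigeonhole: the 9 flavours are the holes; the candies drawn are the pigeons.
To avoid 11 of any one flavour, the worst case takes at most 10 of each flavour, or every candy of a flavour that has fewer than 10.
That gives 5 + 10 + 6 + 3 + 10 + 9 + 10 + 10 + 5 = 68 candies with no flavour reaching 11.
The next candy forces some flavour to 11, so 68 + 1 = 69.

69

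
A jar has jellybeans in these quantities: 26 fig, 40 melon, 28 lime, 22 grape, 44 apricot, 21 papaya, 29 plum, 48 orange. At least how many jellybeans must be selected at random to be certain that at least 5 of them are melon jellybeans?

In the worst case for collecting melon jellybeans, every non-melon jellybean comes out first.
There are 26 + 28 + 22 + 44 + 21 + 29 + 48 = 218 non-melon jellybeans altogether.
After those, each further jellybean must be melon, so 218 + 5 = 223 draws guarantee 5 melon jellybeans.

223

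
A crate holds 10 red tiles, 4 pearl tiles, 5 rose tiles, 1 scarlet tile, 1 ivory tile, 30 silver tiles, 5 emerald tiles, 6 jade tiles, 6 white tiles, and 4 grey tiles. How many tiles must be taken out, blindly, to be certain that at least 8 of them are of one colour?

The 10 colours are the holes; the tiles drawn are the pigeons.
To avoid 8 of any one colour, the worst case takes at most 7 of each colour, or every tile of a colour that has fewer than 7.
That gives 7 + 4 + 5 + 1 + 1 + 7 + 5 + 6 + 6 + 4 = 46 tiles with no colour reaching 8.
The next tile forces some colour to 8, so 46 + 1 = 47.

47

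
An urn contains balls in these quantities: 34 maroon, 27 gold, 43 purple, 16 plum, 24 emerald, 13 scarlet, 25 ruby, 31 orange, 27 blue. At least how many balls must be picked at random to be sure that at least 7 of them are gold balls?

In the worst case for collecting gold balls, every non-gold ball comes out first.
There are 34 + 43 + 16 + 24 + 13 + 25 + 31 + 27 = 213 non-gold balls altogether.
After those, each further ball must be gold, so 213 + 7 = 220 draws guarantee 7 gold balls.

220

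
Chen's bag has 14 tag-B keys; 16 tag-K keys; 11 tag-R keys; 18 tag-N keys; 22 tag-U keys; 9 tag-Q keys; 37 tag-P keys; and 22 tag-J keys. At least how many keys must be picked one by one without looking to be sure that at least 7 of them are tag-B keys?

In the worst case for collecting tag-B keys, every non-tag-B key comes out first.
There are 16 + 11 + 18 + 22 + 9 + 37 + 22 = 135 non-tag-B keys altogether.
After those, each further key must be tag-B, so 135 + 7 = 142 draws guarantee 7 tag-B keys.

142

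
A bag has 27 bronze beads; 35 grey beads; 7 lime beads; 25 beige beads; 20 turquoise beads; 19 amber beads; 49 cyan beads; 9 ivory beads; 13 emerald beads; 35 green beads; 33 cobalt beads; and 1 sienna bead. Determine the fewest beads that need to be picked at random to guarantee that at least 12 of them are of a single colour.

By pigeonhole, the 12 colours are the holes; the beads drawn are the pigeons.
To avoid 12 of any one colour, the worst case takes at most 11 of each colour, or every bead of a colour that has fewer than 11.
That gives 11 + 11 + 7 + 11 + 11 + 11 + 11 + 9 + 11 + 11 + 11 + 1 = 116 beads with no colour reaching 12.
The next bead forces some colour to 12, so 116 + 1 = 117.

117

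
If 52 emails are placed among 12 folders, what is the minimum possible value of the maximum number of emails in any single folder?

5

By pigeonhole, the 12 folders are the holes and the 52 emails are the pigeons.
If every folder held at most 4 emails, the total would be at most 12 × 4 = 48, which is less than 52.
So some folder holds at least ⌈52/12⌉ = 5 emails.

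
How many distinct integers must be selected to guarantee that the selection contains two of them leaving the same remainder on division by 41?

42

By pigeonhole, the 41 residue classes mod 41 are the pigeonholes.
With 41 integers one could put 1 in each residue class and have no class reach 2.
The 42nd integer pushes some class to 2, so 41·1 + 1 = 42.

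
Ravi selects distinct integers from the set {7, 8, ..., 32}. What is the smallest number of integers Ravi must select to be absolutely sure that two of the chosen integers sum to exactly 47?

18

A set avoiding the sum 47 can contain at most one of each pair {x, 47−x}, plus the 8 elements whose complement lies outside the range.
The integers 7, …, 23 (17 of them) are such a set: any two sum to at least 7+8 = 15 and at most 22+23 = 45 < 47.
Pigeonhole: any 18th integer completes one of the 9 pairs, so 18 choices force a sum of 47.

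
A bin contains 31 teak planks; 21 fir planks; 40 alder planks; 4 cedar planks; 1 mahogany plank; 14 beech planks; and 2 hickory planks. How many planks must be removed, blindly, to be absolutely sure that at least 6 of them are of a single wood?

An adversary could hand out at most 5 planks per wood (cedar, mahogany, hickory run out sooner): 5 + 5 + 5 + 4 + 1 + 5 + 2 = 27 planks and still no wood has 6.
Pigeonhole: one more plank lands in a wood already at 5, so 28 draws are enough and 27 are not.

28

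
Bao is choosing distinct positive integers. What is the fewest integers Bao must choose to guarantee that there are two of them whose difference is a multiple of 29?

30

Integers whose pairwise differences are multiples of 29 are exactly those sharing a remainder mod 29. The 29 residue classes mod 29 are the pigeonholes.
With 29 integers one could put 1 in each residue class and have no class reach 2.
The 30th integer pushes some class to 2, so 29·1 + 1 = 30.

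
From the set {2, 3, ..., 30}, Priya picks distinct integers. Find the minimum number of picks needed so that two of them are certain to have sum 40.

20

Group the elements by complementary pair {x, 40−x}: {10,30}, {11,29}, {12,28}, …, giving 10 two-element pairs, the single value 20 (it cannot pair with itself since the integers are distinct), and 8 integers whose partner 40−x falls outside [2,30].
Treating each of those 19 groups as a pigeonhole, one can pick one integer per group — 19 integers — with no two summing to 40.
The 20th integer lands in an occupied pair, forcing a sum of 40.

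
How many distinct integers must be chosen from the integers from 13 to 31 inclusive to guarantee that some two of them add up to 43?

11

Two chosen integers sum to 43 exactly when both halves of some pair {x, 43−x} with 13 ≤ x ≤ 43−x ≤ 30 are chosen — 9 such pairs.
The remaining 1 element (those with no distinct partner in range) can never complete a 43-sum, so the worst case takes all of them and one from each pair: 1 + 9 = 10.
By the pigeonhole principle, the 11th integer has to be the second member of some pair, so 10 + 1 = 11.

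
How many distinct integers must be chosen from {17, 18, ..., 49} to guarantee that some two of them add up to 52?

A set avoiding the sum 52 can contain at most one of each pair {x, 52−x}, plus the 15 elements whose complement lies outside the range or equal to its own complement.
The integers 26, …, 49 (24 of them) are such a set: any two sum to at least 26+27 = 53 > 52.
By the pigeonhole principle, any 25th integer completes one of the 9 pairs, so 25 choices force a sum of 52.

25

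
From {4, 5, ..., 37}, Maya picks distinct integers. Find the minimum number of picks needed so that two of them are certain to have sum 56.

26

Group the elements by complementary pair {x, 56−x}: {19,37}, {20,36}, {21,35}, …, giving 9 two-element pairs, the single value 28 (it cannot pair with itself since the integers are distinct), and 15 integers whose partner 56−x falls outside [4,37].
Treating each of those 25 groups as a pigeonhole, one can pick one integer per group — 25 integers — with no two summing to 56.
The 26th integer lands in an occupied pair, forcing a sum of 56.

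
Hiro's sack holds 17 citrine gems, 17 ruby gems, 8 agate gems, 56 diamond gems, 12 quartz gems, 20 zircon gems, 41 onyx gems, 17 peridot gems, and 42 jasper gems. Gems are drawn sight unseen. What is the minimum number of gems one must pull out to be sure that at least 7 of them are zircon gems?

In the worst case for collecting zircon gems, every non-zircon gem comes out first.
There are 17 + 17 + 8 + 56 + 12 + 41 + 17 + 42 = 210 non-zircon gems altogether.
After those, each further gem must be zircon, so 210 + 7 = 217 draws guarantee 7 zircon gems.

217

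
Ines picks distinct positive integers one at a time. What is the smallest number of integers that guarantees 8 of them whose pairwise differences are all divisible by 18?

Integers whose pairwise differences are multiples of 18 are exactly those sharing a remainder mod 18. The 18 residue classes mod 18 are the pigeonholes.
With 126 integers one could put 7 in each residue class and have no class reach 8.
The 127th integer pushes some class to 8, so 18·7 + 1 = 127.

127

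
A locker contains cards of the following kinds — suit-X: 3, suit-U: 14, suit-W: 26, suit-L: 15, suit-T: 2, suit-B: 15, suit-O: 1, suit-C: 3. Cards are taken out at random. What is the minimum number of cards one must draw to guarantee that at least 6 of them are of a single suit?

Put each drawn card into a box by suit. The largest draw with every box below 6 takes min(count, 5) from each suit; suits with fewer than 5 contribute all they have.
Σ min(cᵢ, 5) = 3 + 5 + 5 + 5 + 2 + 5 + 1 + 3 = 29.
Draw number 29 + 1 = 30 must push one box to 6.

30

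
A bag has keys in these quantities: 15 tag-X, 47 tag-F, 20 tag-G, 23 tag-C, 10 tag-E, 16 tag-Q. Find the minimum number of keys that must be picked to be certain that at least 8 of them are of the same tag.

43

Pigeonhole: the 6 tags are the holes; the keys drawn are the pigeons.
To avoid 8 of any one tag, the worst case takes at most 7 of each tag.
That gives 7 + 7 + 7 + 7 + 7 + 7 = 42 keys with no tag reaching 8.
The next key forces some tag to 8, so 42 + 1 = 43.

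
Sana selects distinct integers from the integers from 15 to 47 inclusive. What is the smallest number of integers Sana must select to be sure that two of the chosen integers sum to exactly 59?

19

Two chosen integers sum to 59 exactly when both halves of some pair {x, 59−x} with 15 ≤ x ≤ 59−x ≤ 44 are chosen — 15 such pairs.
The remaining 3 elements (those with no distinct partner in range) can never complete a 59-sum, so the worst case takes all of them and one from each pair: 3 + 15 = 18.
By the pigeonhole principle, the 19th integer has to be the second member of some pair, so 18 + 1 = 19.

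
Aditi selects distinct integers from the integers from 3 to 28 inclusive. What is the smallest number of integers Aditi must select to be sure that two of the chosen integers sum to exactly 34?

A set avoiding the sum 34 can contain at most one of each pair {x, 34−x}, plus the 4 elements whose complement lies outside the range or equal to its own complement.
The integers 3, …, 17 (15 of them) are such a set: any two sum to at least 3+4 = 7 and at most 16+17 = 33 < 34.
By the pigeonhole principle, any 16th integer completes one of the 11 pairs, so 16 choices force a sum of 34.

16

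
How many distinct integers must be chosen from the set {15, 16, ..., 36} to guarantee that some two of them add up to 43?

Two chosen integers sum to 43 exactly when both halves of some pair {x, 43−x} with 15 ≤ x ≤ 43−x ≤ 28 are chosen — 7 such pairs.
The remaining 8 elements (those with no distinct partner in range) can never complete a 43-sum, so the worst case takes all of them and one from each pair: 8 + 7 = 15.
The 16th integer has to be the second member of some pair, so 15 + 1 = 16.

16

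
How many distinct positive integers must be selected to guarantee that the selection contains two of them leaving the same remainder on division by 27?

The 27 residue classes mod 27 are the pigeonholes.
With 27 integers one could put 1 in each residue class and have no class reach 2.
The 28th integer pushes some class to 2, so 27·1 + 1 = 28.

28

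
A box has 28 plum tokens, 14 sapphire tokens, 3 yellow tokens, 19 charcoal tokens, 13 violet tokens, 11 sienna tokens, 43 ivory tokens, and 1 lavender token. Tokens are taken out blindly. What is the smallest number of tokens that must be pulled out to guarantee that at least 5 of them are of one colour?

29

By pigeonhole, put each drawn token into a box by colour. The largest draw with every box below 5 takes min(count, 4) from each colour; colours with fewer than 4 contribute all they have.
Σ min(cᵢ, 4) = 4 + 4 + 3 + 4 + 4 + 4 + 4 + 1 = 28.
Draw number 28 + 1 = 29 must push one box to 5.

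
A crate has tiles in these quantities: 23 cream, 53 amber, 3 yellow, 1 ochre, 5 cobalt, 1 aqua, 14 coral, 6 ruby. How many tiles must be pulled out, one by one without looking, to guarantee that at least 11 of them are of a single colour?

The 8 colours are the holes; the tiles drawn are the pigeons.
To avoid 11 of any one colour, the worst case takes at most 10 of each colour, or every tile of a colour that has fewer than 10.
That gives 10 + 10 + 3 + 1 + 5 + 1 + 10 + 6 = 46 tiles with no colour reaching 11.
The next tile forces some colour to 11, so 46 + 1 = 47.

47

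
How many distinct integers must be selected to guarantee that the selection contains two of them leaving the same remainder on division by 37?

The 37 residue classes mod 37 are the pigeonholes.
With 37 integers one could put 1 in each residue class and have no class reach 2.
The 38th integer pushes some class to 2, so 37·1 + 1 = 38.

38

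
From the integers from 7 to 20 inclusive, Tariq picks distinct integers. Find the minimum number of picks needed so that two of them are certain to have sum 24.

10

Two chosen integers sum to 24 exactly when both halves of some pair {x, 24−x} with 7 ≤ x ≤ 24−x ≤ 17 are chosen — 5 such pairs.
The remaining 4 elements (those with no distinct partner in range) can never complete a 24-sum, so the worst case takes all of them and one from each pair: 4 + 5 = 9.
Pigeonhole: the 10th integer has to be the second member of some pair, so 9 + 1 = 10.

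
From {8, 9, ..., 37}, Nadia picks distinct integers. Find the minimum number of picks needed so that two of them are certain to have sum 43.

17

A set avoiding the sum 43 can contain at most one of each pair {x, 43−x}, plus the 2 elements whose complement lies outside the range.
The integers 22, …, 37 (16 of them) are such a set: any two sum to at least 22+23 = 45 > 43.
By the pigeonhole principle, any 17th integer completes one of the 14 pairs, so 17 choices force a sum of 43.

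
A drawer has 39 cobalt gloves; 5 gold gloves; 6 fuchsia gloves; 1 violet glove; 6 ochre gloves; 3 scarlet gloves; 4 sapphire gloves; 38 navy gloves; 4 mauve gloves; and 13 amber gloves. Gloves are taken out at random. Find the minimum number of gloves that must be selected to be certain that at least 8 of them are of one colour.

The 10 colours are the holes; the gloves drawn are the pigeons.
To avoid 8 of any one colour, the worst case takes at most 7 of each colour, or every glove of a colour that has fewer than 7.
That gives 7 + 5 + 6 + 1 + 6 + 3 + 4 + 7 + 4 + 7 = 50 gloves with no colour reaching 8.
The next glove forces some colour to 8, so 50 + 1 = 51.

51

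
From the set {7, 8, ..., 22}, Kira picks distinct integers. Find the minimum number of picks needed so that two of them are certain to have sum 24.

Two chosen integers sum to 24 exactly when both halves of some pair {x, 24−x} with 7 ≤ x ≤ 24−x ≤ 17 are chosen — 5 such pairs.
The remaining 6 elements (those with no distinct partner in range) can never complete a 24-sum, so the worst case takes all of them and one from each pair: 6 + 5 = 11.
The 12th integer has to be the second member of some pair, so 11 + 1 = 12.

12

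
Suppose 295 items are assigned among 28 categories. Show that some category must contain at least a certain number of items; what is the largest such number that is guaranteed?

11

Pigeonhole: the 28 categories are the holes and the 295 items are the pigeons.
If every category held at most 10 items, the total would be at most 28 × 10 = 280, which is less than 295.
So some category holds at least ⌈295/28⌉ = 11 items.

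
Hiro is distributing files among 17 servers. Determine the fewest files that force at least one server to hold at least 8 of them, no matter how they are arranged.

120

With 119 files one could put exactly 7 in each of the 17 servers, and no server would reach 8.
By pigeonhole, one more file must land in a server that already has 7, giving it 8.
So 17 × 7 + 1 = 120 files are required.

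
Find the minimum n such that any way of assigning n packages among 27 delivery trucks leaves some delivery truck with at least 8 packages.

With 189 packages one could put exactly 7 in each of the 27 delivery trucks, and no delivery truck would reach 8.
By the pigeonhole principle, one more package must land in a delivery truck that already has 7, giving it 8.
So 27 × 7 + 1 = 190 packages are required.

190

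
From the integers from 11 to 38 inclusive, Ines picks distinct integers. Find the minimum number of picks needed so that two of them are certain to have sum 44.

A set avoiding the sum 44 can contain at most one of each pair {x, 44−x}, plus the 6 elements whose complement lies outside the range or equal to its own complement.
The integers 22, …, 38 (17 of them) are such a set: any two sum to at least 22+23 = 45 > 44.
By pigeonhole, any 18th integer completes one of the 11 pairs, so 18 choices force a sum of 44.

18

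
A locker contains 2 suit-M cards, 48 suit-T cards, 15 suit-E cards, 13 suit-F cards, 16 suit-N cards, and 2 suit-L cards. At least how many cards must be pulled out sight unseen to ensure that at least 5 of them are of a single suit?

An adversary could hand out at most 4 cards per suit (suit-M, suit-L run out sooner): 2 + 4 + 4 + 4 + 4 + 2 = 20 cards and still no suit has 5.
By the pigeonhole principle, one more card lands in a suit already at 4, so 21 draws are enough and 20 are not.

21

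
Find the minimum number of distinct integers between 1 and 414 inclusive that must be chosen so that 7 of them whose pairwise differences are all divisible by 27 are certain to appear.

163

Integers whose pairwise differences are multiples of 27 are exactly those sharing a remainder mod 27. By pigeonhole, the 27 residue classes mod 27 are the pigeonholes.
With 162 integers one could put 6 in each residue class and have no class reach 7.
The 163rd integer pushes some class to 7, so 27·6 + 1 = 163.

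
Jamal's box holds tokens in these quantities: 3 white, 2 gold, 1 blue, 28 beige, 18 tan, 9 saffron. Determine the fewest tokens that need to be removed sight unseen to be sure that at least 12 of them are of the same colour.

38

By pigeonhole, the 6 colours are the holes; the tokens drawn are the pigeons.
To avoid 12 of any one colour, the worst case takes at most 11 of each colour, or every token of a colour that has fewer than 11.
That gives 3 + 2 + 1 + 11 + 11 + 9 = 37 tokens with no colour reaching 12.
The next token forces some colour to 12, so 37 + 1 = 38.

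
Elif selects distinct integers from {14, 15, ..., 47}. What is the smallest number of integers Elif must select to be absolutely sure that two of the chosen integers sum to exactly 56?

21

A set avoiding the sum 56 can contain at most one of each pair {x, 56−x}, plus the 6 elements whose complement lies outside the range or equal to its own complement.
The integers 28, …, 47 (20 of them) are such a set: any two sum to at least 28+29 = 57 > 56.
By pigeonhole, any 21st integer completes one of the 14 pairs, so 21 choices force a sum of 56.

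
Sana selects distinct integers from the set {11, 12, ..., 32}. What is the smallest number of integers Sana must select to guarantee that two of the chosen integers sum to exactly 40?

Two chosen integers sum to 40 exactly when both halves of some pair {x, 40−x} with 11 ≤ x ≤ 40−x ≤ 29 are chosen — 9 such pairs.
The remaining 4 elements (those with no distinct partner in range) can never complete a 40-sum, so the worst case takes all of them and one from each pair: 4 + 9 = 13.
Pigeonhole: the 14th integer has to be the second member of some pair, so 13 + 1 = 14.

14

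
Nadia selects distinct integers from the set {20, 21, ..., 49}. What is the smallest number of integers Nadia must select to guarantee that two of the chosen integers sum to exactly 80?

A set avoiding the sum 80 can contain at most one of each pair {x, 80−x}, plus the 12 elements whose complement lies outside the range or equal to its own complement.
The integers 20, …, 40 (21 of them) are such a set: any two sum to at least 20+21 = 41 and at most 39+40 = 79 < 80.
Any 22nd integer completes one of the 9 pairs, so 22 choices force a sum of 80.

22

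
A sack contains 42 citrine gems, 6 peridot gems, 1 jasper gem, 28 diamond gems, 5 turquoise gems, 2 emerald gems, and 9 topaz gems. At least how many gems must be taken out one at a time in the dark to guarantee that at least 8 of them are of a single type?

By the pigeonhole principle, put each drawn gem into a box by type. The largest draw with every box below 8 takes min(count, 7) from each type; types with fewer than 7 contribute all they have.
Σ min(cᵢ, 7) = 7 + 6 + 1 + 7 + 5 + 2 + 7 = 35.
Draw number 35 + 1 = 36 must push one box to 8.

36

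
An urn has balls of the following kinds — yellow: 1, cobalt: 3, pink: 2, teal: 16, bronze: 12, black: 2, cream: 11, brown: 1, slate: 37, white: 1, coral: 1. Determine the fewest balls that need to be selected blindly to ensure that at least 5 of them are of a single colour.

28

An adversary could hand out at most 4 balls per colour (7 colours run out sooner): 1 + 3 + 2 + 4 + 4 + 2 + 4 + 1 + 4 + 1 + 1 = 27 balls and still no colour has 5.
By pigeonhole, one more ball lands in a colour already at 4, so 28 draws are enough and 27 are not.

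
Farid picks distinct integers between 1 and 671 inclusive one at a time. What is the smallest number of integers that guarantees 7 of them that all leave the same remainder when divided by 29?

175

By the pigeonhole principle, the 29 residue classes mod 29 are the pigeonholes.
With 174 integers one could put 6 in each residue class and have no class reach 7.
The 175th integer pushes some class to 7, so 29·6 + 1 = 175.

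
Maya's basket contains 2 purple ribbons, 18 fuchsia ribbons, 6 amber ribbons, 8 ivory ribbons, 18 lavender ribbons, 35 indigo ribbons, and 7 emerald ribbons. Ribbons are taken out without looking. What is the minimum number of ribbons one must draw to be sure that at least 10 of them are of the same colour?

51

By the pigeonhole principle, put each drawn ribbon into a box by colour. The largest draw with every box below 10 takes min(count, 9) from each colour; colours with fewer than 9 contribute all they have.
Σ min(cᵢ, 9) = 2 + 9 + 6 + 8 + 9 + 9 + 7 = 50.
Draw number 50 + 1 = 51 must push one box to 10.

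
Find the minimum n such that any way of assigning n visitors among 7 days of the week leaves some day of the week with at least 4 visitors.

22

With 21 visitors one could put exactly 3 in each of the 7 days of the week, and no day of the week would reach 4.
One more visitor must land in a day of the week that already has 3, giving it 4.
So 7 × 3 + 1 = 22 visitors are required.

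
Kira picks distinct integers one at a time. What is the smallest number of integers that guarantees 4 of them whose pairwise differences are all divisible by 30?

Integers whose pairwise differences are multiples of 30 are exactly those sharing a remainder mod 30. By the pigeonhole principle, the 30 residue classes mod 30 are the pigeonholes.
With 90 integers one could put 3 in each residue class and have no class reach 4.
The 91st integer pushes some class to 4, so 30·3 + 1 = 91.

91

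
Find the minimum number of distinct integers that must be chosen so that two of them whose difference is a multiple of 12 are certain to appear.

Integers whose pairwise differences are multiples of 12 are exactly those sharing a remainder mod 12. The 12 residue classes mod 12 are the pigeonholes.
With 12 integers one could put 1 in each residue class and have no class reach 2.
The 13th integer pushes some class to 2, so 12·1 + 1 = 13.

13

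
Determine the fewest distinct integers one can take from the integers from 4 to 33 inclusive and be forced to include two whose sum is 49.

22

Group the elements by complementary pair {x, 49−x}: {16,33}, {17,32}, {18,31}, …, giving 9 two-element pairs and 12 integers whose partner 49−x falls outside [4,33].
Pigeonhole: treating each of those 21 groups as a pigeonhole, one can pick one integer per group — 21 integers — with no two summing to 49.
The 22nd integer lands in an occupied pair, forcing a sum of 49.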